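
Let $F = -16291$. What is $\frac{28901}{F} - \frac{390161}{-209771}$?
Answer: $\frac{293521180}{3417379361} \approx 0.085891$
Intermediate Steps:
$\frac{28901}{F} - \frac{390161}{-209771} = \frac{28901}{-16291} - \frac{390161}{-209771} = 28901 \left(- \frac{1}{16291}\right) - - \frac{390161}{209771} = - \frac{28901}{16291} + \frac{390161}{209771} = \frac{293521180}{3417379361}$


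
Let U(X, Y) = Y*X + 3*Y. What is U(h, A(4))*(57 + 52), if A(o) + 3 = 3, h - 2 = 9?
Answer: 0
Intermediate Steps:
h = 11 (h = 2 + 9 = 11)
A(o) = 0 (A(o) = -3 + 3 = 0)
U(X, Y) = 3*Y + X*Y (U(X, Y) = X*Y + 3*Y = 3*Y + X*Y)
U(h, A(4))*(57 + 52) = (0*(3 + 11))*(57 + 52) = (0*14)*109 = 0*109 = 0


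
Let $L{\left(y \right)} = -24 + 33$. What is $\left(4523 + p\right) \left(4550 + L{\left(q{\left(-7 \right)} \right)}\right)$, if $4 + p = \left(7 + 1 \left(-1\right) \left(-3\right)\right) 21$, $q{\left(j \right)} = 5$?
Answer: $21559511$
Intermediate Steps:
$L{\left(y \right)} = 9$
$p = 206$ ($p = -4 + \left(7 + 1 \left(-1\right) \left(-3\right)\right) 21 = -4 + \left(7 - -3\right) 21 = -4 + \left(7 + 3\right) 21 = -4 + 10 \cdot 21 = -4 + 210 = 206$)
$\left(4523 + p\right) \left(4550 + L{\left(q{\left(-7 \right)} \right)}\right) = \left(4523 + 206\right) \left(4550 + 9\right) = 4729 \cdot 4559 = 21559511$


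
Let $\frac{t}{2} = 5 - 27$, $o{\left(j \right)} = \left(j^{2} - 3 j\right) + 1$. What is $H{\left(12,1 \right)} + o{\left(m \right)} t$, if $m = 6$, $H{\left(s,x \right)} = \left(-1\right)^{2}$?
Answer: $-835$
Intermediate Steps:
$H{\left(s,x \right)} = 1$
$o{\left(j \right)} = 1 + j^{2} - 3 j$
$t = -44$ ($t = 2 \left(5 - 27\right) = 2 \left(-22\right) = -44$)
$H{\left(12,1 \right)} + o{\left(m \right)} t = 1 + \left(1 + 6^{2} - 18\right) \left(-44\right) = 1 + \left(1 + 36 - 18\right) \left(-44\right) = 1 + 19 \left(-44\right) = 1 - 836 = -835$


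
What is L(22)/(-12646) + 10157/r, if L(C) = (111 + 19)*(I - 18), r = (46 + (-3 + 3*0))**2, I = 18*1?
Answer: 10157/1849 ≈ 5.4932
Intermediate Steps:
I = 18
r = 1849 (r = (46 + (-3 + 0))**2 = (46 - 3)**2 = 43**2 = 1849)
L(C) = 0 (L(C) = (111 + 19)*(18 - 18) = 130*0 = 0)
L(22)/(-12646) + 10157/r = 0/(-12646) + 10157/1849 = 0*(-1/12646) + 10157*(1/1849) = 0 + 10157/1849 = 10157/1849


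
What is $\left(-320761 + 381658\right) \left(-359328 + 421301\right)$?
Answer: $3773969781$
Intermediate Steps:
$\left(-320761 + 381658\right) \left(-359328 + 421301\right) = 60897 \cdot 61973 = 3773969781$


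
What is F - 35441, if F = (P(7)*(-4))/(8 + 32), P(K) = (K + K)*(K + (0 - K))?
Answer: -35441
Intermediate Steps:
P(K) = 0 (P(K) = (2*K)*(K - K) = (2*K)*0 = 0)
F = 0 (F = (0*(-4))/(8 + 32) = 0/40 = 0*(1/40) = 0)
F - 35441 = 0 - 35441 = -35441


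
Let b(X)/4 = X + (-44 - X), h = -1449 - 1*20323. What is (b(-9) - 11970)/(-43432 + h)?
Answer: 6073/32602 ≈ 0.18628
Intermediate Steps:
h = -21772 (h = -1449 - 20323 = -21772)
b(X) = -176 (b(X) = 4*(X + (-44 - X)) = 4*(-44) = -176)
(b(-9) - 11970)/(-43432 + h) = (-176 - 11970)/(-43432 - 21772) = -12146/(-65204) = -12146*(-1/65204) = 6073/32602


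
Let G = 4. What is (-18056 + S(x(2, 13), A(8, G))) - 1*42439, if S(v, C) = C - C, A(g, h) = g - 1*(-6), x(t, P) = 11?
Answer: -60495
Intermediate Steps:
A(g, h) = 6 + g (A(g, h) = g + 6 = 6 + g)
S(v, C) = 0
(-18056 + S(x(2, 13), A(8, G))) - 1*42439 = (-18056 + 0) - 1*42439 = -18056 - 42439 = -60495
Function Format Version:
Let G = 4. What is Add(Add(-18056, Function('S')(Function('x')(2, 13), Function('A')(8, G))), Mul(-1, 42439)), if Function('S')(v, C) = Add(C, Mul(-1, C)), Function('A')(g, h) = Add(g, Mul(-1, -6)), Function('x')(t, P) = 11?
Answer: -60495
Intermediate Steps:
Function('A')(g, h) = Add(6, g) (Function('A')(g, h) = Add(g, 6) = Add(6, g))
Function('S')(v, C) = 0
Add(Add(-18056, Function('S')(Function('x')(2, 13), Function('A')(8, G))), Mul(-1, 42439)) = Add(Add(-18056, 0), Mul(-1, 42439)) = Add(-18056, -42439) = -60495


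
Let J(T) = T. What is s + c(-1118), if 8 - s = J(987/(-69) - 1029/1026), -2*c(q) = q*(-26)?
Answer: -114141109/7866 ≈ -14511.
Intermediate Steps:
c(q) = 13*q (c(q) = -q*(-26)/2 = -(-13)*q = 13*q)
s = 183335/7866 (s = 8 - (987/(-69) - 1029/1026) = 8 - (987*(-1/69) - 1029*1/1026) = 8 - (-329/23 - 343/342) = 8 - 1*(-120407/7866) = 8 + 120407/7866 = 183335/7866 ≈ 23.307)
s + c(-1118) = 183335/7866 + 13*(-1118) = 183335/7866 - 14534 = -114141109/7866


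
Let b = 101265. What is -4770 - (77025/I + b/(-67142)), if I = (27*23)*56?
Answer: -1856544506125/389155032 ≈ -4770.7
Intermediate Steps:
I = 34776 (I = 621*56 = 34776)
-4770 - (77025/I + b/(-67142)) = -4770 - (77025/34776 + 101265/(-67142)) = -4770 - (77025*(1/34776) + 101265*(-1/67142)) = -4770 - (25675/11592 - 101265/67142) = -4770 - 1*275003485/389155032 = -4770 - 275003485/389155032 = -1856544506125/389155032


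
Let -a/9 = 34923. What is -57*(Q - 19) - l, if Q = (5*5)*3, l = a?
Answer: 311115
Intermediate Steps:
a = -314307 (a = -9*34923 = -314307)
l = -314307
Q = 75 (Q = 25*3 = 75)
-57*(Q - 19) - l = -57*(75 - 19) - 1*(-314307) = -57*56 + 314307 = -3192 + 314307 = 311115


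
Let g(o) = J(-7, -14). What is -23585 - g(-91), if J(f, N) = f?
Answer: -23578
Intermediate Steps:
g(o) = -7
-23585 - g(-91) = -23585 - 1*(-7) = -23585 + 7 = -23578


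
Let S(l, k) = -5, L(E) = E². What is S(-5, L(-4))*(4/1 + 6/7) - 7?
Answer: -219/7 ≈ -31.286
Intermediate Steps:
S(-5, L(-4))*(4/1 + 6/7) - 7 = -5*(4/1 + 6/7) - 7 = -5*(4*1 + 6*(⅐)) - 7 = -5*(4 + 6/7) - 7 = -5*34/7 - 7 = -170/7 - 7 = -219/7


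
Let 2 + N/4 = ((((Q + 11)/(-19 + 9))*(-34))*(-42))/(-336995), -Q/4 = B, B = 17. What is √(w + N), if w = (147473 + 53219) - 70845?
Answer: √14745236864797967/336995 ≈ 360.33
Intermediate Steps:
Q = -68 (Q = -4*17 = -68)
w = 129847 (w = 200692 - 70845 = 129847)
N = -13642592/1684975 (N = -8 + 4*(((((-68 + 11)/(-19 + 9))*(-34))*(-42))/(-336995)) = -8 + 4*(((-57/(-10)*(-34))*(-42))*(-1/336995)) = -8 + 4*(((-57*(-⅒)*(-34))*(-42))*(-1/336995)) = -8 + 4*((((57/10)*(-34))*(-42))*(-1/336995)) = -8 + 4*(-969/5*(-42)*(-1/336995)) = -8 + 4*((40698/5)*(-1/336995)) = -8 + 4*(-40698/1684975) = -8 - 162792/1684975 = -13642592/1684975 ≈ -8.0966)
√(w + N) = √(129847 - 13642592/1684975) = √(218775306233/1684975) = √14745236864797967/336995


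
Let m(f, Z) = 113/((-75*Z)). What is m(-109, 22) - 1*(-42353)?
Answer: 69882337/1650 ≈ 42353.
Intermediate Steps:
m(f, Z) = -113/(75*Z) (m(f, Z) = 113*(-1/(75*Z)) = -113/(75*Z))
m(-109, 22) - 1*(-42353) = -113/75/22 - 1*(-42353) = -113/75*1/22 + 42353 = -113/1650 + 42353 = 69882337/1650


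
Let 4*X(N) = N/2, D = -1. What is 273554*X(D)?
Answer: -136777/4 ≈ -34194.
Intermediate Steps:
X(N) = N/8 (X(N) = (N/2)/4 = N/8)
273554*X(D) = 273554*((⅛)*(-1)) = 273554*(-⅛) = -136777/4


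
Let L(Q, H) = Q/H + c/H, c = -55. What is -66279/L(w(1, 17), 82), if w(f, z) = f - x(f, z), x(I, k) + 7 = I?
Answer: 905813/8 ≈ 1.1323e+5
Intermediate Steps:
x(I, k) = -7 + I
w(f, z) = 7 (w(f, z) = f - (-7 + f) = f + (7 - f) = 7)
L(Q, H) = -55/H + Q/H (L(Q, H) = Q/H - 55/H = -55/H + Q/H)
-66279/L(w(1, 17), 82) = -66279*82/(-55 + 7) = -66279/((1/82)*(-48)) = -66279/(-24/41) = -66279*(-41/24) = 905813/8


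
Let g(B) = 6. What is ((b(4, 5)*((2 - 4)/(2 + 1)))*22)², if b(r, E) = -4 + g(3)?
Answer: 7744/9 ≈ 860.44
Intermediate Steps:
b(r, E) = 2 (b(r, E) = -4 + 6 = 2)
((b(4, 5)*((2 - 4)/(2 + 1)))*22)² = ((2*((2 - 4)/(2 + 1)))*22)² = ((2*(-2/3))*22)² = ((2*(-2*⅓))*22)² = ((2*(-⅔))*22)² = (-4/3*22)² = (-88/3)² = 7744/9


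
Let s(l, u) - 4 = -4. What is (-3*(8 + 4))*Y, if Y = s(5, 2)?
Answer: 0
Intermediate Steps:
s(l, u) = 0 (s(l, u) = 4 - 4 = 0)
Y = 0
(-3*(8 + 4))*Y = -3*(8 + 4)*0 = -3*12*0 = -36*0 = 0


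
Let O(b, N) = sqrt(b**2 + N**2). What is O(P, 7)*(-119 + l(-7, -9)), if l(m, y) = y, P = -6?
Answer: -128*sqrt(85) ≈ -1180.1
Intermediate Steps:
O(b, N) = sqrt(N**2 + b**2)
O(P, 7)*(-119 + l(-7, -9)) = sqrt(7**2 + (-6)**2)*(-119 - 9) = sqrt(49 + 36)*(-128) = sqrt(85)*(-128) = -128*sqrt(85)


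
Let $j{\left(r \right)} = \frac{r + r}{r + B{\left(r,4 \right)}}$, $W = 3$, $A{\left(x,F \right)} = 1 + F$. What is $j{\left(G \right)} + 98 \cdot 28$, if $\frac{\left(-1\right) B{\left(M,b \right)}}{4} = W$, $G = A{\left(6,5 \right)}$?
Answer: $2742$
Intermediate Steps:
$G = 6$ ($G = 1 + 5 = 6$)
$B{\left(M,b \right)} = -12$ ($B{\left(M,b \right)} = \left(-4\right) 3 = -12$)
$j{\left(r \right)} = \frac{2 r}{-12 + r}$ ($j{\left(r \right)} = \frac{r + r}{r - 12} = \frac{2 r}{-12 + r}$)
$j{\left(G \right)} + 98 \cdot 28 = 2 \cdot 6 \frac{1}{-12 + 6} + 98 \cdot 28 = 2 \cdot 6 \frac{1}{-6} + 2744 = 2 \cdot 6 \left(- \frac{1}{6}\right) + 2744 = -2 + 2744 = 2742$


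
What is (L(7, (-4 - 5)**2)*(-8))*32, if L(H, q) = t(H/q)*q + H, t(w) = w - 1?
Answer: 17152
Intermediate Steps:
t(w) = -1 + w
L(H, q) = H + q*(-1 + H/q) (L(H, q) = (-1 + H/q)*q + H = q*(-1 + H/q) + H = H + q*(-1 + H/q))
(L(7, (-4 - 5)**2)*(-8))*32 = ((-(-4 - 5)**2 + 2*7)*(-8))*32 = ((-1*(-9)**2 + 14)*(-8))*32 = ((-1*81 + 14)*(-8))*32 = ((-81 + 14)*(-8))*32 = -67*(-8)*32 = 536*32 = 17152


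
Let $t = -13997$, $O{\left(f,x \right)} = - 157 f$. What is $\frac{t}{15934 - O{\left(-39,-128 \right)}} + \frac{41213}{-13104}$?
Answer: $- \frac{587757431}{128563344} \approx -4.5717$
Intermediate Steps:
$\frac{t}{15934 - O{\left(-39,-128 \right)}} + \frac{41213}{-13104} = - \frac{13997}{15934 - \left(-157\right) \left(-39\right)} + \frac{41213}{-13104} = - \frac{13997}{15934 - 6123} + 41213 \left(- \frac{1}{13104}\right) = - \frac{13997}{15934 - 6123} - \frac{41213}{13104} = - \frac{13997}{9811} - \frac{41213}{13104} = - \frac{587757431}{128563344}$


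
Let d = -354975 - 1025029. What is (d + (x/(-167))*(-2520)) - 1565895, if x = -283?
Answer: -492678293/167 ≈ -2.9502e+6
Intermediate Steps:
d = -1380004
(d + (x/(-167))*(-2520)) - 1565895 = (-1380004 - 283/(-167)*(-2520)) - 1565895 = (-1380004 - 283*(-1/167)*(-2520)) - 1565895 = (-1380004 + (283/167)*(-2520)) - 1565895 = (-1380004 - 713160/167) - 1565895 = -231173828/167 - 1565895 = -492678293/167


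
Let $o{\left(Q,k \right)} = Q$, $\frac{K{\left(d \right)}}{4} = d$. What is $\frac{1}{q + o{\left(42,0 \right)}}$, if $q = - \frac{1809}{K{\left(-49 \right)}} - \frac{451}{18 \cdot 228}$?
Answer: $\frac{201096}{10279967} \approx 0.019562$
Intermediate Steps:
$K{\left(d \right)} = 4 d$
$q = \frac{1833935}{201096}$ ($q = - \frac{1809}{4 \left(-49\right)} - \frac{451}{18 \cdot 228} = - \frac{1809}{-196} - \frac{451}{4104} = \left(-1809\right) \left(- \frac{1}{196}\right) - \frac{451}{4104} = \frac{1809}{196} - \frac{451}{4104} = \frac{1833935}{201096} \approx 9.1197$)
$\frac{1}{q + o{\left(42,0 \right)}} = \frac{1}{\frac{1833935}{201096} + 42} = \frac{1}{\frac{10279967}{201096}} = \frac{201096}{10279967}$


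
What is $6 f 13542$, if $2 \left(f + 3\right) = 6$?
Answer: $0$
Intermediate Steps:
$f = 0$ ($f = -3 + \frac{1}{2} \cdot 6 = -3 + 3 = 0$)
$6 f 13542 = 6 \cdot 0 \cdot 13542 = 0 \cdot 13542 = 0$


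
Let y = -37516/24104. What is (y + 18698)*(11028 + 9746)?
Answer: 1170248955603/3013 ≈ 3.8840e+8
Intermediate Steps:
y = -9379/6026 (y = -37516*1/24104 = -9379/6026 ≈ -1.5564)
(y + 18698)*(11028 + 9746) = (-9379/6026 + 18698)*(11028 + 9746) = (112664769/6026)*20774 = 1170248955603/3013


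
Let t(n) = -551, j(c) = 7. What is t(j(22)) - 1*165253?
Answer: -165804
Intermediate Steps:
t(j(22)) - 1*165253 = -551 - 1*165253 = -551 - 165253 = -165804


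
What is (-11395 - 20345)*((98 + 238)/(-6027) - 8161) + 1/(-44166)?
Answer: 3283395751111033/12675642 ≈ 2.5903e+8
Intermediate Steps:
(-11395 - 20345)*((98 + 238)/(-6027) - 8161) + 1/(-44166) = -31740*(336*(-1/6027) - 8161) - 1/44166 = -31740*(-16/287 - 8161) - 1/44166 = -31740*(-2342223/287) - 1/44166 = 74342158020/287 - 1/44166 = 3283395751111033/12675642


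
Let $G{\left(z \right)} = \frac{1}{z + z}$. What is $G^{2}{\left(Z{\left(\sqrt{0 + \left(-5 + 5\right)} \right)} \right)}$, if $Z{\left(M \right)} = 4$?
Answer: $\frac{1}{64} \approx 0.015625$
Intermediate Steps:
$G{\left(z \right)} = \frac{1}{2 z}$
$G^{2}{\left(Z{\left(\sqrt{0 + \left(-5 + 5\right)} \right)} \right)} = \left(\frac{1}{2 \cdot 4}\right)^{2} = \left(\frac{1}{2} \cdot \frac{1}{4}\right)^{2} = \left(\frac{1}{8}\right)^{2} = \frac{1}{64}$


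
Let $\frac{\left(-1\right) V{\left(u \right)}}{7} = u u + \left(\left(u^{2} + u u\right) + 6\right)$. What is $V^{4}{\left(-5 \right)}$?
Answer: $103355177121$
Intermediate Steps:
$V{\left(u \right)} = -42 - 21 u^{2}$ ($V{\left(u \right)} = - 7 \left(u u + \left(\left(u^{2} + u u\right) + 6\right)\right) = - 7 \left(u^{2} + \left(\left(u^{2} + u^{2}\right) + 6\right)\right) = - 7 \left(u^{2} + \left(2 u^{2} + 6\right)\right) = - 7 \left(u^{2} + \left(6 + 2 u^{2}\right)\right) = - 7 \left(6 + 3 u^{2}\right) = -42 - 21 u^{2}$)
$V^{4}{\left(-5 \right)} = \left(-42 - 21 \left(-5\right)^{2}\right)^{4} = \left(-42 - 525\right)^{4} = \left(-567\right)^{4} = 103355177121$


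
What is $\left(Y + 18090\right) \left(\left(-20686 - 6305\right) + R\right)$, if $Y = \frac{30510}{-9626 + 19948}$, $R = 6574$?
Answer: $- \frac{1906493419665}{5161} \approx -3.694 \cdot 10^{8}$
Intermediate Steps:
$Y = \frac{15255}{5161}$ ($Y = \frac{30510}{10322} = 30510 \cdot \frac{1}{10322} = \frac{15255}{5161} \approx 2.9558$)
$\left(Y + 18090\right) \left(\left(-20686 - 6305\right) + R\right) = \left(\frac{15255}{5161} + 18090\right) \left(\left(-20686 - 6305\right) + 6574\right) = \frac{93377745 \left(-26991 + 6574\right)}{5161} = \frac{93377745}{5161} \left(-20417\right) = - \frac{1906493419665}{5161}$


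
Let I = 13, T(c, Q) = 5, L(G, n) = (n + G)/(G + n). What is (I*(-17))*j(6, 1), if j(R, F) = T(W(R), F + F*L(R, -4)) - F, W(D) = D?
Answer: -884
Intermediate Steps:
L(G, n) = 1 (L(G, n) = (G + n)/(G + n) = 1)
j(R, F) = 5 - F
(I*(-17))*j(6, 1) = (13*(-17))*(5 - 1*1) = -221*(5 - 1) = -221*4 = -884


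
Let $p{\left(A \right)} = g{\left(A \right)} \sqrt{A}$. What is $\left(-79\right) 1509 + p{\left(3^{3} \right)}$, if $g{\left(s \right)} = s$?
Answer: $-119211 + 81 \sqrt{3} \approx -1.1907 \cdot 10^{5}$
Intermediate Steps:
$p{\left(A \right)} = A^{\frac{3}{2}}$ ($p{\left(A \right)} = A \sqrt{A} = A^{\frac{3}{2}}$)
$\left(-79\right) 1509 + p{\left(3^{3} \right)} = \left(-79\right) 1509 + \left(3^{3}\right)^{\frac{3}{2}} = -119211 + 27^{\frac{3}{2}} = -119211 + 81 \sqrt{3}$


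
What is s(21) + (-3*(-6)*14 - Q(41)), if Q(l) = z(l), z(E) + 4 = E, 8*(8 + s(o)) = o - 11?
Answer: 833/4 ≈ 208.25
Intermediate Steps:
s(o) = -75/8 + o/8 (s(o) = -8 + (o - 11)/8 = -8 + (-11 + o)/8 = -8 + (-11/8 + o/8) = -75/8 + o/8)
z(E) = -4 + E
Q(l) = -4 + l
s(21) + (-3*(-6)*14 - Q(41)) = (-75/8 + (⅛)*21) + (-3*(-6)*14 - (-4 + 41)) = (-75/8 + 21/8) + (18*14 - 1*37) = -27/4 + (252 - 37) = -27/4 + 215 = 833/4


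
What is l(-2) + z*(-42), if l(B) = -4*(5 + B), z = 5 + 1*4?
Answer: -390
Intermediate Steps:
z = 9 (z = 5 + 4 = 9)
l(B) = -20 - 4*B
l(-2) + z*(-42) = (-20 - 4*(-2)) + 9*(-42) = (-20 + 8) - 378 = -12 - 378 = -390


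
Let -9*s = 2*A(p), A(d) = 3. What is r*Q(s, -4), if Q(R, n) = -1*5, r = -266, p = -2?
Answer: 1330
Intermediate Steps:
s = -⅔ (s = -2*3/9 = -⅑*6 = -⅔ ≈ -0.66667)
Q(R, n) = -5
r*Q(s, -4) = -266*(-5) = 1330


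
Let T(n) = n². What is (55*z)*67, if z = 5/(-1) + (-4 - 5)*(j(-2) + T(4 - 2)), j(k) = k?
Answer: -84755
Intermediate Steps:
z = -23 (z = 5/(-1) + (-4 - 5)*(-2 + (4 - 2)²) = 5*(-1) - 9*(-2 + 2²) = -5 - 9*(-2 + 4) = -5 - 9*2 = -5 - 18 = -23)
(55*z)*67 = (55*(-23))*67 = -1265*67 = -84755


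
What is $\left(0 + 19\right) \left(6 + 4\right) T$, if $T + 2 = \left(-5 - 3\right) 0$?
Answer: $-380$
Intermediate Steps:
$T = -2$ ($T = -2 + \left(-5 - 3\right) 0 = -2 - 0 = -2 + 0 = -2$)
$\left(0 + 19\right) \left(6 + 4\right) T = \left(0 + 19\right) \left(6 + 4\right) \left(-2\right) = 19 \cdot 10 \left(-2\right) = 19 \left(-20\right) = -380$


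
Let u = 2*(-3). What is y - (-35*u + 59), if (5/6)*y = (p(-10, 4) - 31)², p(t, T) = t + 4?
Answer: 6869/5 ≈ 1373.8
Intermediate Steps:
p(t, T) = 4 + t
u = -6
y = 8214/5 (y = 6*((4 - 10) - 31)²/5 = 6*(-6 - 31)²/5 = (6/5)*(-37)² = (6/5)*1369 = 8214/5 ≈ 1642.8)
y - (-35*u + 59) = 8214/5 - (-35*(-6) + 59) = 8214/5 - (210 + 59) = 8214/5 - 1*269 = 8214/5 - 269 = 6869/5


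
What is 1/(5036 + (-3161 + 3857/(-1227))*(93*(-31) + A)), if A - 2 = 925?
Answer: 409/2533387132 ≈ 1.6144e-7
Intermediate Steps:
A = 927 (A = 2 + 925 = 927)
1/(5036 + (-3161 + 3857/(-1227))*(93*(-31) + A)) = 1/(5036 + (-3161 + 3857/(-1227))*(93*(-31) + 927)) = 1/(5036 + (-3161 + 3857*(-1/1227))*(-2883 + 927)) = 1/(5036 + (-3161 - 3857/1227)*(-1956)) = 1/(5036 - 3882404/1227*(-1956)) = 1/(5036 + 2531327408/409) = 1/(2533387132/409) = 409/2533387132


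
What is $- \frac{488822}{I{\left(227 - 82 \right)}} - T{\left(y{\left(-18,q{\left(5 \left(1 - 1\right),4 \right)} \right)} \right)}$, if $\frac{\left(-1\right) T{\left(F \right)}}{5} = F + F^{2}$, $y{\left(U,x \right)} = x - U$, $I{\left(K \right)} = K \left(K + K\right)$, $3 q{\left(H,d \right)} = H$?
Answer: $\frac{35708339}{21025} \approx 1698.4$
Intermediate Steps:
$q{\left(H,d \right)} = \frac{H}{3}$
$I{\left(K \right)} = 2 K^{2}$ ($I{\left(K \right)} = K 2 K = 2 K^{2}$)
$T{\left(F \right)} = - 5 F - 5 F^{2}$ ($T{\left(F \right)} = - 5 \left(F + F^{2}\right) = - 5 F - 5 F^{2}$)
$- \frac{488822}{I{\left(227 - 82 \right)}} - T{\left(y{\left(-18,q{\left(5 \left(1 - 1\right),4 \right)} \right)} \right)} = - \frac{488822}{2 \left(227 - 82\right)^{2}} - - 5 \left(\frac{5 \left(1 - 1\right)}{3} - -18\right) \left(1 + \left(\frac{5 \left(1 - 1\right)}{3} - -18\right)\right) = - \frac{488822}{2 \cdot 145^{2}} - - 5 \left(\frac{5 \cdot 0}{3} + 18\right) \left(1 + \left(\frac{5 \cdot 0}{3} + 18\right)\right) = - \frac{488822}{2 \cdot 21025} - - 5 \left(\frac{1}{3} \cdot 0 + 18\right) \left(1 + \left(\frac{1}{3} \cdot 0 + 18\right)\right) = - \frac{488822}{42050} - - 5 \left(0 + 18\right) \left(1 + \left(0 + 18\right)\right) = \left(-488822\right) \frac{1}{42050} - \left(-5\right) 18 \left(1 + 18\right) = - \frac{244411}{21025} - \left(-5\right) 18 \cdot 19 = - \frac{244411}{21025} - -1710 = - \frac{244411}{21025} + 1710 = \frac{35708339}{21025}$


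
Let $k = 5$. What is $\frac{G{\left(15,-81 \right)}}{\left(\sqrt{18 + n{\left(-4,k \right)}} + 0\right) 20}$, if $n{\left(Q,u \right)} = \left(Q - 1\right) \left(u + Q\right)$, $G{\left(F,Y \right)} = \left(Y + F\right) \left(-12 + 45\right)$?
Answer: $- \frac{1089 \sqrt{13}}{130} \approx -30.203$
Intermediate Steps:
$G{\left(F,Y \right)} = 33 F + 33 Y$ ($G{\left(F,Y \right)} = \left(F + Y\right) 33 = 33 F + 33 Y$)
$n{\left(Q,u \right)} = \left(-1 + Q\right) \left(Q + u\right)$
$\frac{G{\left(15,-81 \right)}}{\left(\sqrt{18 + n{\left(-4,k \right)}} + 0\right) 20} = \frac{33 \cdot 15 + 33 \left(-81\right)}{\left(\sqrt{18 - \left(21 - 16\right)} + 0\right) 20} = \frac{495 - 2673}{\left(\sqrt{18 + \left(16 + 4 - 5 - 20\right)} + 0\right) 20} = - \frac{2178}{\left(\sqrt{18 - 5} + 0\right) 20} = - \frac{2178}{\left(\sqrt{13} + 0\right) 20} = - \frac{2178}{\sqrt{13} \cdot 20} = - \frac{2178}{20 \sqrt{13}} = - 2178 \frac{\sqrt{13}}{260} = - \frac{1089 \sqrt{13}}{130}$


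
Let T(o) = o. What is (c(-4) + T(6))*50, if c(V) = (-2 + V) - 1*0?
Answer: 0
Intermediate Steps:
c(V) = -2 + V (c(V) = (-2 + V) + 0 = -2 + V)
(c(-4) + T(6))*50 = ((-2 - 4) + 6)*50 = (-6 + 6)*50 = 0*50 = 0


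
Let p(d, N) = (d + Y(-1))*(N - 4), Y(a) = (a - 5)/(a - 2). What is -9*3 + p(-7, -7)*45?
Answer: 2448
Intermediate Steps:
Y(a) = (-5 + a)/(-2 + a)
p(d, N) = (-4 + N)*(2 + d) (p(d, N) = (d + (-5 - 1)/(-2 - 1))*(N - 4) = (d - 6/(-3))*(-4 + N) = (d - ⅓*(-6))*(-4 + N) = (d + 2)*(-4 + N) = (2 + d)*(-4 + N) = (-4 + N)*(2 + d))
-9*3 + p(-7, -7)*45 = -9*3 + (-8 - 4*(-7) + 2*(-7) - 7*(-7))*45 = -27 + (-8 + 28 - 14 + 49)*45 = -27 + 55*45 = -27 + 2475 = 2448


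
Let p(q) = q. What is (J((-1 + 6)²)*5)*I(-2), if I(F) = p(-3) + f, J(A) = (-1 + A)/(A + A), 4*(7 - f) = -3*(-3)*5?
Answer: -87/5 ≈ -17.400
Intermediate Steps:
f = -17/4 (f = 7 - (-3*(-3))*5/4 = 7 - 9*5/4 = 7 - ¼*45 = 7 - 45/4 = -17/4 ≈ -4.2500)
J(A) = (-1 + A)/(2*A) (J(A) = (-1 + A)/((2*A)) = (-1 + A)*(1/(2*A)) = (-1 + A)/(2*A))
I(F) = -29/4 (I(F) = -3 - 17/4 = -29/4)
(J((-1 + 6)²)*5)*I(-2) = (((-1 + (-1 + 6)²)/(2*((-1 + 6)²)))*5)*(-29/4) = (((-1 + 5²)/(2*(5²)))*5)*(-29/4) = (((½)*(-1 + 25)/25)*5)*(-29/4) = (((½)*(1/25)*24)*5)*(-29/4) = ((12/25)*5)*(-29/4) = (12/5)*(-29/4) = -87/5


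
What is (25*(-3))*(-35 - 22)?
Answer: 4275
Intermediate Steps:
(25*(-3))*(-35 - 22) = -75*(-57) = 4275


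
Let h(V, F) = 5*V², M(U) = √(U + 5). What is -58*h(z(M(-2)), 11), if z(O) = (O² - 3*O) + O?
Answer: -6090 + 3480*√3 ≈ -62.463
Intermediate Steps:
M(U) = √(5 + U)
z(O) = O² - 2*O
-58*h(z(M(-2)), 11) = -290*(√(5 - 2)*(-2 + √(5 - 2)))² = -290*(√3*(-2 + √3))² = -290*3*(-2 + √3)² = -870*(-2 + √3)²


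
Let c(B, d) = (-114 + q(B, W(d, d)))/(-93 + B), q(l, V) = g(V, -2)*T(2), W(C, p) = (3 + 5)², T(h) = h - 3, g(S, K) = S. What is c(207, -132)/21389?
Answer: -89/1219173 ≈ -7.3000e-5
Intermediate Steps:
T(h) = -3 + h
W(C, p) = 64 (W(C, p) = 8² = 64)
q(l, V) = -V (q(l, V) = V*(-3 + 2) = V*(-1) = -V)
c(B, d) = -178/(-93 + B) (c(B, d) = (-114 - 1*64)/(-93 + B) = (-114 - 64)/(-93 + B) = -178/(-93 + B))
c(207, -132)/21389 = -178/(-93 + 207)/21389 = -178/114*(1/21389) = -178*1/114*(1/21389) = -89/57*1/21389 = -89/1219173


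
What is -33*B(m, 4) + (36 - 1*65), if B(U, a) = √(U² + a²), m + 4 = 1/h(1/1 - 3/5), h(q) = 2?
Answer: -29 - 33*√113/2 ≈ -204.40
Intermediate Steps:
m = -7/2 (m = -4 + 1/2 = -4 + ½ = -7/2 ≈ -3.5000)
-33*B(m, 4) + (36 - 1*65) = -33*√((-7/2)² + 4²) + (36 - 1*65) = -33*√(49/4 + 16) + (36 - 65) = -33*√113/2 - 29 = -29 - 33*√113/2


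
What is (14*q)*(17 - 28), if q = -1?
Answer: 154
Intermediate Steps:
(14*q)*(17 - 28) = (14*(-1))*(17 - 28) = -14*(-11) = 154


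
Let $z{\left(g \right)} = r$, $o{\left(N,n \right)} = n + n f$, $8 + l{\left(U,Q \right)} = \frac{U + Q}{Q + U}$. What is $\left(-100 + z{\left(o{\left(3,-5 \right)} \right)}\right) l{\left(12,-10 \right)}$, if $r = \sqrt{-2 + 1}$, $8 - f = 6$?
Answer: $700 - 7 i \approx 700.0 - 7.0 i$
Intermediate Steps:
$f = 2$ ($f = 8 - 6 = 2$)
$l{\left(U,Q \right)} = -7$ ($l{\left(U,Q \right)} = -8 + \frac{U + Q}{Q + U} = -8 + \frac{Q + U}{Q + U} = -8 + 1 = -7$)
$o{\left(N,n \right)} = 3 n$ ($o{\left(N,n \right)} = n + n 2 = n + 2 n = 3 n$)
$r = i$ ($r = \sqrt{-1} = i \approx 1.0 i$)
$z{\left(g \right)} = i$
$\left(-100 + z{\left(o{\left(3,-5 \right)} \right)}\right) l{\left(12,-10 \right)} = \left(-100 + i\right) \left(-7\right) = 700 - 7 i$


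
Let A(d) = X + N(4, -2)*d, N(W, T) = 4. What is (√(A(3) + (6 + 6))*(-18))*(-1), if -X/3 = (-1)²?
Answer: 18*√21 ≈ 82.486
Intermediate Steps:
X = -3 (X = -3*(-1)² = -3*1 = -3)
A(d) = -3 + 4*d
(√(A(3) + (6 + 6))*(-18))*(-1) = (√((-3 + 4*3) + (6 + 6))*(-18))*(-1) = (√((-3 + 12) + 12)*(-18))*(-1) = (√(9 + 12)*(-18))*(-1) = (√21*(-18))*(-1) = -18*√21*(-1) = 18*√21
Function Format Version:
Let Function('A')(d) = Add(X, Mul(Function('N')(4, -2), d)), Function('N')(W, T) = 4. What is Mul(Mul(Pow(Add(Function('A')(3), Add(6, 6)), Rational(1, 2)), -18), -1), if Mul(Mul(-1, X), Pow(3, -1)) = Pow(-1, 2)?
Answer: Mul(18, Pow(21, Rational(1, 2))) ≈ 82.486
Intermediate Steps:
X = -3 (X = Mul(-3, Pow(-1, 2)) = Mul(-3, 1) = -3)
Function('A')(d) = Add(-3, Mul(4, d))
Mul(Mul(Pow(Add(Function('A')(3), Add(6, 6)), Rational(1, 2)), -18), -1) = Mul(Mul(Pow(Add(Add(-3, Mul(4, 3)), Add(6, 6)), Rational(1, 2)), -18), -1) = Mul(Mul(Pow(Add(Add(-3, 12), 12), Rational(1, 2)), -18), -1) = Mul(Mul(Pow(Add(9, 12), Rational(1, 2)), -18), -1) = Mul(Mul(Pow(21, Rational(1, 2)), -18), -1) = Mul(Mul(-18, Pow(21, Rational(1, 2))), -1) = Mul(18, Pow(21, Rational(1, 2)))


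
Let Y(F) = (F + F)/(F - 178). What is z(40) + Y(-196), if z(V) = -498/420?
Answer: -1801/13090 ≈ -0.13759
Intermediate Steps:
Y(F) = 2*F/(-178 + F) (Y(F) = (2*F)/(-178 + F) = 2*F/(-178 + F))
z(V) = -83/70 (z(V) = -498*1/420 = -83/70)
z(40) + Y(-196) = -83/70 + 2*(-196)/(-178 - 196) = -83/70 + 2*(-196)/(-374) = -83/70 + 2*(-196)*(-1/374) = -83/70 + 196/187 = -1801/13090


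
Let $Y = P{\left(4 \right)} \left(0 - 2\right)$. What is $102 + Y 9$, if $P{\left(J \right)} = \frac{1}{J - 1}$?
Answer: $96$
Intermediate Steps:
$P{\left(J \right)} = \frac{1}{-1 + J}$
$Y = - \frac{2}{3}$ ($Y = \frac{0 - 2}{-1 + 4} = \frac{1}{3} \left(-2\right) = - \frac{2}{3} \approx -0.66667$)
$102 + Y 9 = 102 - 6 = 96$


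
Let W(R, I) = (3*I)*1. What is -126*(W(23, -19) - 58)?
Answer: 14490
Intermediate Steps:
W(R, I) = 3*I
-126*(W(23, -19) - 58) = -126*(3*(-19) - 58) = -126*(-57 - 58) = -126*(-115) = 14490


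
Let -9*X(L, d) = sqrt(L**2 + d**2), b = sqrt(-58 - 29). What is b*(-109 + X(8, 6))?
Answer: -991*I*sqrt(87)/9 ≈ -1027.0*I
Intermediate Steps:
b = I*sqrt(87) (b = sqrt(-87) = I*sqrt(87) ≈ 9.3274*I)
X(L, d) = -sqrt(L**2 + d**2)/9
b*(-109 + X(8, 6)) = (I*sqrt(87))*(-109 - sqrt(8**2 + 6**2)/9) = (I*sqrt(87))*(-109 - sqrt(64 + 36)/9) = (I*sqrt(87))*(-109 - sqrt(100)/9) = (I*sqrt(87))*(-109 - 1/9*10) = (I*sqrt(87))*(-109 - 10/9) = (I*sqrt(87))*(-991/9) = -991*I*sqrt(87)/9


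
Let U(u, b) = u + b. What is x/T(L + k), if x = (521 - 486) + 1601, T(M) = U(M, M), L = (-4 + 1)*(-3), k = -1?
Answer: 409/4 ≈ 102.25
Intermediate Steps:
L = 9 (L = -3*(-3) = 9)
U(u, b) = b + u
T(M) = 2*M (T(M) = M + M = 2*M)
x = 1636 (x = 35 + 1601 = 1636)
x/T(L + k) = 1636/((2*(9 - 1))) = 1636/((2*8)) = 1636/16 = 1636*(1/16) = 409/4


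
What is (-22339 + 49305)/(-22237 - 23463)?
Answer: -13483/22850 ≈ -0.59007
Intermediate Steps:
(-22339 + 49305)/(-22237 - 23463) = 26966/(-45700) = 26966*(-1/45700) = -13483/22850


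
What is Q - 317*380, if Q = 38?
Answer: -120422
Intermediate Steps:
Q - 317*380 = 38 - 317*380 = 38 - 120460 = -120422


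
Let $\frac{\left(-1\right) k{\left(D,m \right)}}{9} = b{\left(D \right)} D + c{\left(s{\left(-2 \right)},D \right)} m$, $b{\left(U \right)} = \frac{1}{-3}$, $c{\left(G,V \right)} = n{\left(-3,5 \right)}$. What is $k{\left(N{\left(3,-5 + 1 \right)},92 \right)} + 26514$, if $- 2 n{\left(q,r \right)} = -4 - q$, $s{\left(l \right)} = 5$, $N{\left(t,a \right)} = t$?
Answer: $26109$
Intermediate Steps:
$n{\left(q,r \right)} = 2 + \frac{q}{2}$ ($n{\left(q,r \right)} = - \frac{-4 - q}{2} = 2 + \frac{q}{2}$)
$c{\left(G,V \right)} = \frac{1}{2}$ ($c{\left(G,V \right)} = 2 + \frac{1}{2} \left(-3\right) = 2 - \frac{3}{2} = \frac{1}{2}$)
$b{\left(U \right)} = - \frac{1}{3}$
$k{\left(D,m \right)} = 3 D - \frac{9 m}{2}$ ($k{\left(D,m \right)} = - 9 \left(- \frac{D}{3} + \frac{m}{2}\right) = - 9 \left(\frac{m}{2} - \frac{D}{3}\right) = 3 D - \frac{9 m}{2}$)
$k{\left(N{\left(3,-5 + 1 \right)},92 \right)} + 26514 = \left(3 \cdot 3 - 414\right) + 26514 = \left(9 - 414\right) + 26514 = -405 + 26514 = 26109$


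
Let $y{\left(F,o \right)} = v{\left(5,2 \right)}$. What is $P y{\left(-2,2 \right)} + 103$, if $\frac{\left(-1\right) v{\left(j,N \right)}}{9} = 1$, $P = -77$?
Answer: $796$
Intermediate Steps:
$v{\left(j,N \right)} = -9$ ($v{\left(j,N \right)} = \left(-9\right) 1 = -9$)
$y{\left(F,o \right)} = -9$
$P y{\left(-2,2 \right)} + 103 = \left(-77\right) \left(-9\right) + 103 = 693 + 103 = 796$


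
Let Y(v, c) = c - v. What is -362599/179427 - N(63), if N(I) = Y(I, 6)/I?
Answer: -467274/418663 ≈ -1.1161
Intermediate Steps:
N(I) = (6 - I)/I
-362599/179427 - N(63) = -362599/179427 - (6 - 1*63)/63 = -362599*1/179427 - (6 - 63)/63 = -362599/179427 - (-57)/63 = -362599/179427 - 1*(-19/21) = -362599/179427 + 19/21 = -467274/418663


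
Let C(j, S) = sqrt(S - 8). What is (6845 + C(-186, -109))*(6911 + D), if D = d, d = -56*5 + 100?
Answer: 46073695 + 20193*I*sqrt(13) ≈ 4.6074e+7 + 72807.0*I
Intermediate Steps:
C(j, S) = sqrt(-8 + S)
d = -180 (d = -280 + 100 = -180)
D = -180
(6845 + C(-186, -109))*(6911 + D) = (6845 + sqrt(-8 - 109))*(6911 - 180) = (6845 + sqrt(-117))*6731 = (6845 + 3*I*sqrt(13))*6731 = 46073695 + 20193*I*sqrt(13)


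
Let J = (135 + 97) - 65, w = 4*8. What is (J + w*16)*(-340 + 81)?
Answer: -175861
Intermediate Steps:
w = 32
J = 167 (J = 232 - 65 = 167)
(J + w*16)*(-340 + 81) = (167 + 32*16)*(-340 + 81) = (167 + 512)*(-259) = 679*(-259) = -175861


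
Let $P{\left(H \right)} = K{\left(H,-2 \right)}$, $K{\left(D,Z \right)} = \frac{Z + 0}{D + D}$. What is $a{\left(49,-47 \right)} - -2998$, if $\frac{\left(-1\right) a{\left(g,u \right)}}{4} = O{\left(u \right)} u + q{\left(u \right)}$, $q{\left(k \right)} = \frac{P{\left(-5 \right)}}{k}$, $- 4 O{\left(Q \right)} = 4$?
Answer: $\frac{660354}{235} \approx 2810.0$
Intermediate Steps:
$K{\left(D,Z \right)} = \frac{Z}{2 D}$
$P{\left(H \right)} = - \frac{1}{H}$ ($P{\left(H \right)} = \frac{1}{2} \left(-2\right) \frac{1}{H} = - \frac{1}{H}$)
$O{\left(Q \right)} = -1$ ($O{\left(Q \right)} = \left(- \frac{1}{4}\right) 4 = -1$)
$q{\left(k \right)} = \frac{1}{5 k}$ ($q{\left(k \right)} = \frac{\left(-1\right) \frac{1}{-5}}{k} = \frac{\left(-1\right) \left(- \frac{1}{5}\right)}{k} = \frac{1}{5 k}$)
$a{\left(g,u \right)} = 4 u - \frac{4}{5 u}$ ($a{\left(g,u \right)} = - 4 \left(- u + \frac{1}{5 u}\right) = 4 u - \frac{4}{5 u}$)
$a{\left(49,-47 \right)} - -2998 = \left(4 \left(-47\right) - \frac{4}{5 \left(-47\right)}\right) - -2998 = \left(-188 - - \frac{4}{235}\right) + 2998 = \left(-188 + \frac{4}{235}\right) + 2998 = - \frac{44176}{235} + 2998 = \frac{660354}{235}$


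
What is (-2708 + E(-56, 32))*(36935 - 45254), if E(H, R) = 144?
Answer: 21329916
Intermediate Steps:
(-2708 + E(-56, 32))*(36935 - 45254) = (-2708 + 144)*(36935 - 45254) = -2564*(-8319) = 21329916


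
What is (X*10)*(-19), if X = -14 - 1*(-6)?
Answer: 1520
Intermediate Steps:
X = -8 (X = -14 + 6 = -8)
(X*10)*(-19) = -8*10*(-19) = -80*(-19) = 1520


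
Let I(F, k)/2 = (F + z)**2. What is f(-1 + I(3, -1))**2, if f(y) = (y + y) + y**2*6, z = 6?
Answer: 24288599104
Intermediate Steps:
I(F, k) = 2*(6 + F)**2 (I(F, k) = 2*(F + 6)**2 = 2*(6 + F)**2)
f(y) = 2*y + 6*y**2
f(-1 + I(3, -1))**2 = (2*(-1 + 2*(6 + 3)**2)*(1 + 3*(-1 + 2*(6 + 3)**2)))**2 = (2*(-1 + 2*9**2)*(1 + 3*(-1 + 2*9**2)))**2 = (2*(-1 + 2*81)*(1 + 3*(-1 + 2*81)))**2 = (2*(-1 + 162)*(1 + 3*(-1 + 162)))**2 = (2*161*(1 + 3*161))**2 = (2*161*(1 + 483))**2 = (2*161*484)**2 = 155848**2 = 24288599104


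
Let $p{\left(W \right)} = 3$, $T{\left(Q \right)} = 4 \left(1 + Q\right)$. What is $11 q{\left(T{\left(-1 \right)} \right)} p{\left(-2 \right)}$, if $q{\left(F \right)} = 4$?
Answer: $132$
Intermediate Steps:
$T{\left(Q \right)} = 4 + 4 Q$
$11 q{\left(T{\left(-1 \right)} \right)} p{\left(-2 \right)} = 11 \cdot 4 \cdot 3 = 44 \cdot 3 = 132$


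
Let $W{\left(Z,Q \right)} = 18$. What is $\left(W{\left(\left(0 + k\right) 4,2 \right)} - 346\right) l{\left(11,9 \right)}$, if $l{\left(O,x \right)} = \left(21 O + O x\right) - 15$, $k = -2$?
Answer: $-103320$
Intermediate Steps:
$l{\left(O,x \right)} = -15 + 21 O + O x$
$\left(W{\left(\left(0 + k\right) 4,2 \right)} - 346\right) l{\left(11,9 \right)} = \left(18 - 346\right) \left(-15 + 21 \cdot 11 + 11 \cdot 9\right) = - 328 \left(-15 + 231 + 99\right) = \left(-328\right) 315 = -103320$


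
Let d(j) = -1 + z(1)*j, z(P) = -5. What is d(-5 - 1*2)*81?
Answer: 2754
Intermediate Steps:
d(j) = -1 - 5*j
d(-5 - 1*2)*81 = (-1 - 5*(-5 - 1*2))*81 = (-1 - 5*(-5 - 2))*81 = (-1 - 5*(-7))*81 = (-1 + 35)*81 = 34*81 = 2754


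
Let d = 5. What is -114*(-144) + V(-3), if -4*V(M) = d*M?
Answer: 65679/4 ≈ 16420.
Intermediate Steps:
V(M) = -5*M/4
-114*(-144) + V(-3) = -114*(-144) - 5/4*(-3) = 16416 + 15/4 = 65679/4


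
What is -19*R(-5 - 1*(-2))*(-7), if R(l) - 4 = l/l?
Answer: 665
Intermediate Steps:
R(l) = 5 (R(l) = 4 + l/l = 4 + 1 = 5)
-19*R(-5 - 1*(-2))*(-7) = -19*5*(-7) = -95*(-7) = 665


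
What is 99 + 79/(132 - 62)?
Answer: 7009/70 ≈ 100.13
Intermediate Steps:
99 + 79/(132 - 62) = 99 + 79/70 = 7009/70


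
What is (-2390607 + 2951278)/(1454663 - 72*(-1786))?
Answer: 560671/1583255 ≈ 0.35413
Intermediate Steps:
(-2390607 + 2951278)/(1454663 - 72*(-1786)) = 560671/(1454663 + 128592) = 560671/1583255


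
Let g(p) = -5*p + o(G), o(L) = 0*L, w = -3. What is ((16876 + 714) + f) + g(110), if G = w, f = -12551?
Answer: 4489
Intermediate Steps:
G = -3
o(L) = 0
g(p) = -5*p (g(p) = -5*p + 0 = -5*p)
((16876 + 714) + f) + g(110) = ((16876 + 714) - 12551) - 5*110 = (17590 - 12551) - 550 = 5039 - 550 = 4489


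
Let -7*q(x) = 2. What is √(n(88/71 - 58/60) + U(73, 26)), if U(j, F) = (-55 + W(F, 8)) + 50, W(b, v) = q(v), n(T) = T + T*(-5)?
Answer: I*√354403245/7455 ≈ 2.5252*I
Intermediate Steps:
q(x) = -2/7 (q(x) = -⅐*2 = -2/7)
n(T) = -4*T (n(T) = T - 5*T = -4*T)
W(b, v) = -2/7
U(j, F) = -37/7 (U(j, F) = (-55 - 2/7) + 50 = -387/7 + 50 = -37/7)
√(n(88/71 - 58/60) + U(73, 26)) = √(-4*(88/71 - 58/60) - 37/7) = √(-4*(88*(1/71) - 58*1/60) - 37/7) = √(-4*(88/71 - 29/30) - 37/7) = √(-4*581/2130 - 37/7) = √(-1162/1065 - 37/7) = √(-47539/7455) = I*√354403245/7455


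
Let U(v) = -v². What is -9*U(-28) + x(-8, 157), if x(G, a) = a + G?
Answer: 7205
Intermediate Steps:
x(G, a) = G + a
-9*U(-28) + x(-8, 157) = -(-9)*(-28)² + (-8 + 157) = -(-9)*784 + 149 = -9*(-784) + 149 = 7056 + 149 = 7205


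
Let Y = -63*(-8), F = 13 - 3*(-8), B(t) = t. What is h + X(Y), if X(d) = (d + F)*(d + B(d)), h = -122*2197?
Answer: 277294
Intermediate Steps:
F = 37 (F = 13 + 24 = 37)
Y = 504
h = -268034
X(d) = 2*d*(37 + d) (X(d) = (d + 37)*(d + d) = (37 + d)*(2*d) = 2*d*(37 + d))
h + X(Y) = -268034 + 2*504*(37 + 504) = -268034 + 2*504*541 = -268034 + 545328 = 277294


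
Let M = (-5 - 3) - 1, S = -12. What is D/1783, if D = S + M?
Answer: -21/1783 ≈ -0.011778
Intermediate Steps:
M = -9 (M = -8 - 1 = -9)
D = -21 (D = -12 - 9 = -21)
D/1783 = -21/1783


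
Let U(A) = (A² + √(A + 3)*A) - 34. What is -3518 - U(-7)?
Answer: -3533 + 14*I ≈ -3533.0 + 14.0*I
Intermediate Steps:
U(A) = -34 + A² + A*√(3 + A) (U(A) = (A² + √(3 + A)*A) - 34 = (A² + A*√(3 + A)) - 34 = -34 + A² + A*√(3 + A))
-3518 - U(-7) = -3518 - (-34 + (-7)² - 7*√(3 - 7)) = -3518 - (-34 + 49 - 14*I) = -3518 - (15 - 14*I) = -3518 + (-15 + 14*I) = -3533 + 14*I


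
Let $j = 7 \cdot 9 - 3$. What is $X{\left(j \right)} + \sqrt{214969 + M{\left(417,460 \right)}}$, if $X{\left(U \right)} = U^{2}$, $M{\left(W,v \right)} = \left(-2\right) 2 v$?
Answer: $3600 + 3 \sqrt{23681} \approx 4061.7$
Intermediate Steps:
$M{\left(W,v \right)} = - 4 v$
$j = 60$ ($j = 63 - 3 = 60$)
$X{\left(j \right)} + \sqrt{214969 + M{\left(417,460 \right)}} = 60^{2} + \sqrt{214969 - 1840} = 3600 + \sqrt{214969 - 1840} = 3600 + \sqrt{213129} = 3600 + 3 \sqrt{23681}$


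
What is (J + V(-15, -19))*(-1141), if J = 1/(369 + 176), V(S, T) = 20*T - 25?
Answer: 251846084/545 ≈ 4.6210e+5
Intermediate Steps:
V(S, T) = -25 + 20*T
J = 1/545 ≈ 0.0018349
(J + V(-15, -19))*(-1141) = (1/545 + (-25 + 20*(-19)))*(-1141) = (1/545 + (-25 - 380))*(-1141) = (1/545 - 405)*(-1141) = -220724/545*(-1141) = 251846084/545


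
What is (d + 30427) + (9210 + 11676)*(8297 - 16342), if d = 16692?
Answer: -167980751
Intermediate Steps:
(d + 30427) + (9210 + 11676)*(8297 - 16342) = (16692 + 30427) + (9210 + 11676)*(8297 - 16342) = 47119 + 20886*(-8045) = 47119 - 168027870 = -167980751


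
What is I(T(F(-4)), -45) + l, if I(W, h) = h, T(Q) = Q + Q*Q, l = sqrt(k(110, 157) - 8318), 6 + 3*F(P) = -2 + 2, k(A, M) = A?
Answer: -45 + 12*I*sqrt(57) ≈ -45.0 + 90.598*I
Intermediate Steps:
F(P) = -2 (F(P) = -2 + (-2 + 2)/3 = -2 + (1/3)*0 = -2 + 0 = -2)
l = 12*I*sqrt(57) (l = sqrt(110 - 8318) = sqrt(-8208) = 12*I*sqrt(57) ≈ 90.598*I)
T(Q) = Q + Q**2
I(T(F(-4)), -45) + l = -45 + 12*I*sqrt(57)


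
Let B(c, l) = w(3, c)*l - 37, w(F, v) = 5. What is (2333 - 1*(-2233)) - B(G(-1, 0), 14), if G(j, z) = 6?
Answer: 4533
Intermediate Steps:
B(c, l) = -37 + 5*l (B(c, l) = 5*l - 37 = -37 + 5*l)
(2333 - 1*(-2233)) - B(G(-1, 0), 14) = (2333 - 1*(-2233)) - (-37 + 5*14) = (2333 + 2233) - (-37 + 70) = 4566 - 1*33 = 4566 - 33 = 4533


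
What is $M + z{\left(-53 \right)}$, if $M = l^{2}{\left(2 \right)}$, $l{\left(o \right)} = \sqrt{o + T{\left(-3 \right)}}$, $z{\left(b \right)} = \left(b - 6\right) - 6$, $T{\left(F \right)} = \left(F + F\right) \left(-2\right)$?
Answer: $-51$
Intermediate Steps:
$T{\left(F \right)} = - 4 F$ ($T{\left(F \right)} = 2 F \left(-2\right) = - 4 F$)
$z{\left(b \right)} = -12 + b$ ($z{\left(b \right)} = \left(-6 + b\right) - 6 = -12 + b$)
$l{\left(o \right)} = \sqrt{12 + o}$ ($l{\left(o \right)} = \sqrt{o - -12} = \sqrt{o + 12} = \sqrt{12 + o}$)
$M = 14$ ($M = \left(\sqrt{12 + 2}\right)^{2} = \left(\sqrt{14}\right)^{2} = 14$)
$M + z{\left(-53 \right)} = 14 - 65 = -51$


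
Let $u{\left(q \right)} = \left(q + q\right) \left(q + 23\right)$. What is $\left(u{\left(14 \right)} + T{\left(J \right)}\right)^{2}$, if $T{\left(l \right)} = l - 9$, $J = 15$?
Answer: $1085764$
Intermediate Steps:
$u{\left(q \right)} = 2 q \left(23 + q\right)$
$T{\left(l \right)} = -9 + l$ ($T{\left(l \right)} = l - 9 = -9 + l$)
$\left(u{\left(14 \right)} + T{\left(J \right)}\right)^{2} = \left(2 \cdot 14 \left(23 + 14\right) + \left(-9 + 15\right)\right)^{2} = \left(2 \cdot 14 \cdot 37 + 6\right)^{2} = \left(1036 + 6\right)^{2} = 1042^{2} = 1085764$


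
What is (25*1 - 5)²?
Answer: 400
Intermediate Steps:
(25*1 - 5)² = (25 - 5)² = 20² = 400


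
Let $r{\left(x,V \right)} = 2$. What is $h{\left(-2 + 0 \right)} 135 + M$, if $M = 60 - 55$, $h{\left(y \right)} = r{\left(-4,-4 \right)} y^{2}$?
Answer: $1085$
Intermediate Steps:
$h{\left(y \right)} = 2 y^{2}$
$M = 5$ ($M = 60 - 55 = 5$)
$h{\left(-2 + 0 \right)} 135 + M = 2 \left(-2 + 0\right)^{2} \cdot 135 + 5 = 2 \left(-2\right)^{2} \cdot 135 + 5 = 2 \cdot 4 \cdot 135 + 5 = 8 \cdot 135 + 5 = 1080 + 5 = 1085$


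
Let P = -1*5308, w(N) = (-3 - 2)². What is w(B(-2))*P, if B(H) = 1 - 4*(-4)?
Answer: -132700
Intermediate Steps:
B(H) = 17 (B(H) = 1 + 16 = 17)
w(N) = 25 (w(N) = (-5)² = 25)
P = -5308
w(B(-2))*P = 25*(-5308) = -132700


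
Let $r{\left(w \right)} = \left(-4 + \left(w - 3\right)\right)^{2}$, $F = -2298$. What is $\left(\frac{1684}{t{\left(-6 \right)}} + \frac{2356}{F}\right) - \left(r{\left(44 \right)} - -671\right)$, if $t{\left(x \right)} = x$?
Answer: $- \frac{889208}{383} \approx -2321.7$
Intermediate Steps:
$r{\left(w \right)} = \left(-7 + w\right)^{2}$ ($r{\left(w \right)} = \left(-4 + \left(-3 + w\right)\right)^{2} = \left(-7 + w\right)^{2}$)
$\left(\frac{1684}{t{\left(-6 \right)}} + \frac{2356}{F}\right) - \left(r{\left(44 \right)} - -671\right) = \left(\frac{1684}{-6} + \frac{2356}{-2298}\right) - \left(\left(-7 + 44\right)^{2} - -671\right) = \left(1684 \left(- \frac{1}{6}\right) + 2356 \left(- \frac{1}{2298}\right)\right) - \left(37^{2} + 671\right) = \left(- \frac{842}{3} - \frac{1178}{1149}\right) - \left(1369 + 671\right) = - \frac{107888}{383} - 2040 = - \frac{889208}{383}$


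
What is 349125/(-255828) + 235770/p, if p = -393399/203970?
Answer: -455663245579225/3727499236 ≈ -1.2224e+5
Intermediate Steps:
p = -131133/67990 (p = -393399*1/203970 = -131133/67990 ≈ -1.9287)
349125/(-255828) + 235770/p = 349125/(-255828) + 235770/(-131133/67990) = 349125*(-1/255828) + 235770*(-67990/131133) = -116375/85276 - 5343334100/43711 = -455663245579225/3727499236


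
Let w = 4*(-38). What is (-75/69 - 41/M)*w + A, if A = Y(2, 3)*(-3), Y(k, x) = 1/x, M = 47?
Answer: 320855/1081 ≈ 296.81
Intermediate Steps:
w = -152
A = -1 (A = -3/3 = (⅓)*(-3) = -1)
(-75/69 - 41/M)*w + A = (-75/69 - 41/47)*(-152) - 1 = (-75*1/69 - 41*1/47)*(-152) - 1 = (-25/23 - 41/47)*(-152) - 1 = -2118/1081*(-152) - 1 = 321936/1081 - 1 = 320855/1081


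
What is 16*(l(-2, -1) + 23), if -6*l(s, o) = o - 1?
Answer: 1120/3 ≈ 373.33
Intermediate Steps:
l(s, o) = ⅙ - o/6 (l(s, o) = -(o - 1)/6 = -(-1 + o)/6 = ⅙ - o/6)
16*(l(-2, -1) + 23) = 16*((⅙ - ⅙*(-1)) + 23) = 16*((⅙ + ⅙) + 23) = 16*(⅓ + 23) = 16*(70/3) = 1120/3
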